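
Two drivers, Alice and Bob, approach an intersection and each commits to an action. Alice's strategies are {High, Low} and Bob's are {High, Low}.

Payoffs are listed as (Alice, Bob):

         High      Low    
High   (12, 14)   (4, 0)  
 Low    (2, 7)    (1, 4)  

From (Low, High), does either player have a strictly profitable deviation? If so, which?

Alice

Alice at (Low, High) earns 2; deviating to High yields 12 — a strict improvement.
Bob earns 7; deviating to Low yields 4 — not better.
Only Alice has a strictly profitable deviation.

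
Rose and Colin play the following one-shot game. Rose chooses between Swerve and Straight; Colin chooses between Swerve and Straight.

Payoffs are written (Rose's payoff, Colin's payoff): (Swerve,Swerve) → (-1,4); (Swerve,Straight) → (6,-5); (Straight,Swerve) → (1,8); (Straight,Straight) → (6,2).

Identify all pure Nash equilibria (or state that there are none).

(Straight, Swerve)

(Swerve, Swerve): Rose prefers Straight (1 > -1) — not an equilibrium.
(Swerve, Straight): Colin prefers Swerve (4 > -5) — not an equilibrium.
(Straight, Swerve): Rose gets 1 ≥ -1 from Swerve, and Colin gets 8 ≥ 2 from Straight — Nash equilibrium.
(Straight, Straight): Colin prefers Swerve (8 > 2) — not an equilibrium.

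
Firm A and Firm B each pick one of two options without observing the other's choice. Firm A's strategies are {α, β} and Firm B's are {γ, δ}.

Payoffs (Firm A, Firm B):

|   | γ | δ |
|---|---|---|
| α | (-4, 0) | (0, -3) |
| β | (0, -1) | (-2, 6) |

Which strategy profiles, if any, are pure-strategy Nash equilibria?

(α, γ): Firm A prefers β (0 > -4) — not an equilibrium.
(α, δ): Firm B prefers γ (0 > -3) — not an equilibrium.
(β, γ): Firm B prefers δ (6 > -1) — not an equilibrium.
(β, δ): Firm A prefers α (0 > -2) — not an equilibrium.

none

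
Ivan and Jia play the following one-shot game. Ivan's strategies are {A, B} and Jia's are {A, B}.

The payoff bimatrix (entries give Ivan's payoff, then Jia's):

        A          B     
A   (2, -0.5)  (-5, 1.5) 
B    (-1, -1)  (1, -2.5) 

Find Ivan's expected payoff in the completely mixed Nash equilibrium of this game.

First find q, the probability Jia plays A, from Ivan's indifference between A and B: 2q − 5(1−q) = −q + (1−q), giving q = 2/3.
Since Ivan is indifferent in equilibrium, Ivan's expected payoff equals the payoff from either row against (2/3, 1/3). Using A: 2(2/3) − 5(1/3) = -1/3.

-1/3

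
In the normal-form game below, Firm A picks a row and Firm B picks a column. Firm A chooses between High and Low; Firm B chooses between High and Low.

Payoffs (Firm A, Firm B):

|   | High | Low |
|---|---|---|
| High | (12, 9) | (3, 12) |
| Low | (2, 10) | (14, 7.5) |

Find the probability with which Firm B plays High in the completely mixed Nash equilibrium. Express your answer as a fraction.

11/21

Let c be the probability that Firm B plays High. In a completely mixed equilibrium, Firm A must be indifferent between High and Low.
Firm A's expected payoff from High is 12c + 3(1−c); from Low it is 2c + 14(1−c).
Setting these equal: 9c + 3 = −12c + 14, so c = 11/21.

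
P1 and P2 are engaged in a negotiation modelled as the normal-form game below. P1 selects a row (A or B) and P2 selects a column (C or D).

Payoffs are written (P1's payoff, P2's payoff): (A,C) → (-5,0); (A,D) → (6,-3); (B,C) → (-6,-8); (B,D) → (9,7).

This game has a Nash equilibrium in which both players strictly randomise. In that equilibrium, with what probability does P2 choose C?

3/4

Let c be the probability that P2 plays C. In a completely mixed equilibrium, P1 must be indifferent between A and B.
P1's expected payoff from A is −5c + 6(1−c); from B it is −6c + 9(1−c).
Setting these equal: −11c + 6 = −15c + 9, so c = 3/4.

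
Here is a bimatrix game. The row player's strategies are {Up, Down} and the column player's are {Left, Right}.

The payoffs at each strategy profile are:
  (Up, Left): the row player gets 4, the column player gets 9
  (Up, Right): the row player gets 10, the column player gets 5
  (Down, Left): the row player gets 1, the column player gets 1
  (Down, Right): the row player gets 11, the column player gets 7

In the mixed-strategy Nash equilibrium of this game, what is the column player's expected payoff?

First find x, the probability the row player plays Up, from the column player's indifference between Left and Right: 9x + (1−x) = 5x + 7(1−x), giving x = 3/5.
Since the column player is indifferent in equilibrium, the column player's expected payoff equals the payoff from either column against (3/5, 2/5). Using Left: 9(3/5) + (2/5) = 29/5.

29/5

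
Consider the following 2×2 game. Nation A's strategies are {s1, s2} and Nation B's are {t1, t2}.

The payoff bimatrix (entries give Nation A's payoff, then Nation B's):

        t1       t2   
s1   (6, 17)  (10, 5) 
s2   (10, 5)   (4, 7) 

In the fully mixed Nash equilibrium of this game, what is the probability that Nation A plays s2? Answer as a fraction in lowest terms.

Let r be the probability that Nation A plays s1. In a completely mixed equilibrium, Nation B must be indifferent between t1 and t2.
Nation B's expected payoff from t1 is 17r + 5(1−r); from t2 it is 5r + 7(1−r).
Setting these equal: 12r + 5 = −2r + 7, so r = 1/7.
Therefore Nation A plays s2 with probability 1 − 1/7 = 6/7.

6/7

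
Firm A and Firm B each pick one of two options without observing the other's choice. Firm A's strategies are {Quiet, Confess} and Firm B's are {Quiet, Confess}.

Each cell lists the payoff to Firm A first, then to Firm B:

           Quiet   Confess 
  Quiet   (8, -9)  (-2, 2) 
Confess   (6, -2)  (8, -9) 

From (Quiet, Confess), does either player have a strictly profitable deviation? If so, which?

Firm A

Firm A at (Quiet, Confess) earns -2; deviating to Confess yields 8 — a strict improvement.
Firm B earns 2; deviating to Quiet yields -9 — not better.
Only Firm A has a strictly profitable deviation.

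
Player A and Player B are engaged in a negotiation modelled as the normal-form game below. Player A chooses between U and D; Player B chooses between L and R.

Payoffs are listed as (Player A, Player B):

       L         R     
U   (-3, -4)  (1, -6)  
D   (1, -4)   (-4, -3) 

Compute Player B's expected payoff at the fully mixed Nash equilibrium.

First find x, the probability Player A plays U, from Player B's indifference between L and R: −4x − 4(1−x) = −6x − 3(1−x), giving x = 1/3.
Since Player B is indifferent in equilibrium, Player B's expected payoff equals the payoff from either column against (1/3, 2/3). Using L: −4(1/3) − 4(2/3) = -4.

-4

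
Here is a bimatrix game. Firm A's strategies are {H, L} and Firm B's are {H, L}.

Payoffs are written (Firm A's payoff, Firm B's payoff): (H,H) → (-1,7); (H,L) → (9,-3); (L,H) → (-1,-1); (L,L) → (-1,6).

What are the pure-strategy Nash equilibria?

(H, H): Firm A gets -1 ≥ -1 from L, and Firm B gets 7 ≥ -3 from L — Nash equilibrium.
(H, L): Firm B prefers H (7 > -3) — not an equilibrium.
(L, H): Firm B prefers L (6 > -1) — not an equilibrium.
(L, L): Firm A prefers H (9 > -1) — not an equilibrium.

(H, H)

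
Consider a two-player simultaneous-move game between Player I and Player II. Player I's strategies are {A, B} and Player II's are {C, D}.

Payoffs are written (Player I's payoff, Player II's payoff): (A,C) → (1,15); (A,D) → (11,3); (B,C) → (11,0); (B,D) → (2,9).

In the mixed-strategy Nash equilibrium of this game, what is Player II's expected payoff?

First find p, the probability Player I plays A, from Player II's indifference between C and D: 15p = 3p + 9(1−p), giving p = 3/7.
Since Player II is indifferent in equilibrium, Player II's expected payoff equals the payoff from either column against (3/7, 4/7). Using C: 15(3/7) = 45/7.

45/7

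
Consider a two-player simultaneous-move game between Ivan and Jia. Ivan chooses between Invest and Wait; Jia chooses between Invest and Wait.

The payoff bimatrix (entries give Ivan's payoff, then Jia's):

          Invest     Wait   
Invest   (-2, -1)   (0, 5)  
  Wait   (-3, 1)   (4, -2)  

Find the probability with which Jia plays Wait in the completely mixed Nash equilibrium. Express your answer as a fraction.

1/5

Let c be the probability that Jia plays Invest. In a completely mixed equilibrium, Ivan must be indifferent between Invest and Wait.
Ivan's expected payoff from Invest is −2c; from Wait it is −3c + 4(1−c).
Setting these equal: −2c = −7c + 4, so c = 4/5.
Therefore Jia plays Wait with probability 1 − 4/5 = 1/5.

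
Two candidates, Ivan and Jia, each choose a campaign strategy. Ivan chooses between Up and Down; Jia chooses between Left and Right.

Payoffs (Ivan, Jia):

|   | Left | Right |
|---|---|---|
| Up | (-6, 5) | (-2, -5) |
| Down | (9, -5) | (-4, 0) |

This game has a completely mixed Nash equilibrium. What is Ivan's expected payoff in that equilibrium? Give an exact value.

-42/17

First find y, the probability Jia plays Left, from Ivan's indifference between Up and Down: −6y − 2(1−y) = 9y − 4(1−y), giving y = 2/17.
Since Ivan is indifferent in equilibrium, Ivan's expected payoff equals the payoff from either row against (2/17, 15/17). Using Up: −6(2/17) − 2(15/17) = -42/17.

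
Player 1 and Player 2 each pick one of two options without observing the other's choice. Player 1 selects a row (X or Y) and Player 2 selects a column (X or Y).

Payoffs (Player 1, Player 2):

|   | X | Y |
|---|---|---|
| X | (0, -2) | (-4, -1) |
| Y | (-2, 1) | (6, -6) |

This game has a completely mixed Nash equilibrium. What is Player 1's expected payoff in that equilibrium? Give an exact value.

-2/3

First find q, the probability Player 2 plays X, from Player 1's indifference between X and Y: −4(1−q) = −2q + 6(1−q), giving q = 5/6.
Since Player 1 is indifferent in equilibrium, Player 1's expected payoff equals the payoff from either row against (5/6, 1/6). Using X: −4(1/6) = -2/3.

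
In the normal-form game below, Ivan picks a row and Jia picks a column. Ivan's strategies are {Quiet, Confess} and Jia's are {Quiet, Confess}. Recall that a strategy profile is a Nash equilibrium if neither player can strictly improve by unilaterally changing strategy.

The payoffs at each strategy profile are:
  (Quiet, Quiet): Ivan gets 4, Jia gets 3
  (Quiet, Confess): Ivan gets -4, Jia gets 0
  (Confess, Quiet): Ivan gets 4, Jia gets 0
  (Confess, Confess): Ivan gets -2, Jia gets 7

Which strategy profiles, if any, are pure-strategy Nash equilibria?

(Quiet, Quiet) and (Confess, Confess)

(Quiet, Quiet): Ivan gets 4 ≥ 4 from Confess, and Jia gets 3 ≥ 0 from Confess — Nash equilibrium.
(Quiet, Confess): Ivan prefers Confess (-2 > -4); Jia prefers Quiet (3 > 0) — not an equilibrium.
(Confess, Quiet): Jia prefers Confess (7 > 0) — not an equilibrium.
(Confess, Confess): Ivan gets -2 ≥ -4 from Quiet, and Jia gets 7 ≥ 0 from Quiet — Nash equilibrium.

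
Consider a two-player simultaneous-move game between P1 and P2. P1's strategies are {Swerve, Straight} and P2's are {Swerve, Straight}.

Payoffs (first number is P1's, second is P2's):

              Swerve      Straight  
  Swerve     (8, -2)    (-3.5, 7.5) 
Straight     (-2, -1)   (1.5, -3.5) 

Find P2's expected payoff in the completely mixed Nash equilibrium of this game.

-29/24

First find p, the probability P1 plays Swerve, from P2's indifference between Swerve and Straight: −2p − (1−p) = 7.5p − 3.5(1−p), giving p = 5/24.
Since P2 is indifferent in equilibrium, P2's expected payoff equals the payoff from either column against (5/24, 19/24). Using Swerve: −2(5/24) − (19/24) = -29/24.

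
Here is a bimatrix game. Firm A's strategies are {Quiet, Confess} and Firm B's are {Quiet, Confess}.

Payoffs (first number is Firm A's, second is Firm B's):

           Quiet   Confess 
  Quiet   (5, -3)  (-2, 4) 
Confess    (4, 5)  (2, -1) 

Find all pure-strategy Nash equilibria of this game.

none

(Quiet, Quiet): Firm B prefers Confess (4 > -3) — not an equilibrium.
(Quiet, Confess): Firm A prefers Confess (2 > -2) — not an equilibrium.
(Confess, Quiet): Firm A prefers Quiet (5 > 4) — not an equilibrium.
(Confess, Confess): Firm B prefers Quiet (5 > -1) — not an equilibrium.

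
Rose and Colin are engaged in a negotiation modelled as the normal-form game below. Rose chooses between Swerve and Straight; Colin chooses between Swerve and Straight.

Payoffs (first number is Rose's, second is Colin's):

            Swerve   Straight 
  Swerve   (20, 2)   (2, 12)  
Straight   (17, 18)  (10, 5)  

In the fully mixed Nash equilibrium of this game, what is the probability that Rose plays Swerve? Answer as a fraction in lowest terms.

13/23

Let x be the probability that Rose plays Swerve. In a completely mixed equilibrium, Colin must be indifferent between Swerve and Straight.
Colin's expected payoff from Swerve is 2x + 18(1−x); from Straight it is 12x + 5(1−x).
Setting these equal: −16x + 18 = 7x + 5, so x = 13/23.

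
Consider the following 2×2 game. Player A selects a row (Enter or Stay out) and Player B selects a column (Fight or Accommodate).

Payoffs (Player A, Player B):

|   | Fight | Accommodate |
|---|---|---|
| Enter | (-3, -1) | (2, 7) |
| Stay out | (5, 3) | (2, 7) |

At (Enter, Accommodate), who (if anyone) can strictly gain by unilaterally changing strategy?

Player A at (Enter, Accommodate) earns 2; deviating to Stay out yields 2 — not better.
Player B earns 7; deviating to Fight yields -1 — not better.
Neither player can strictly improve; the profile is a Nash equilibrium.

Neither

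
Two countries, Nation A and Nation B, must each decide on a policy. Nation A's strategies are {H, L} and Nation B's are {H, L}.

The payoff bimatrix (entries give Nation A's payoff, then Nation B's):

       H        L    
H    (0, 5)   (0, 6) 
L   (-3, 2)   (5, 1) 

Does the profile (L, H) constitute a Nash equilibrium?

No

At (L, H), Nation A earns -3; switching to H would give 0, so Nation A would deviate.
Nation B earns 2; switching to L would give 1, so Nation B has no profitable deviation.
Since at least one player can profitably deviate, this is not a Nash equilibrium.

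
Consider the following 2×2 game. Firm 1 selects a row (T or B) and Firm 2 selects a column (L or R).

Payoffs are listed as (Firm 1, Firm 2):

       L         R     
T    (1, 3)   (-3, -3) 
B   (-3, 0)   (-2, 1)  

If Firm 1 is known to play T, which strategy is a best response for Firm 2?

L

Against T, Firm 2 earns 3 from L and -3 from R.
So L is the best response.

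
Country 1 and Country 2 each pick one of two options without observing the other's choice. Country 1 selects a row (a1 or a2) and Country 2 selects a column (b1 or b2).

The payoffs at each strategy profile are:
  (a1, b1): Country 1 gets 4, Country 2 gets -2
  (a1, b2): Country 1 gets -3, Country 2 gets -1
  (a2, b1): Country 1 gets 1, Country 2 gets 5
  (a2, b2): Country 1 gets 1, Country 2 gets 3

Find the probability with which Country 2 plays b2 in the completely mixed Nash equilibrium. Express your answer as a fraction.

3/7

Let q be the probability that Country 2 plays b1. In a completely mixed equilibrium, Country 1 must be indifferent between a1 and a2.
Country 1's expected payoff from a1 is 4q − 3(1−q); from a2 it is q + (1−q).
Setting these equal: 7q − 3 = 1, so q = 4/7.
Therefore Country 2 plays b2 with probability 1 − 4/7 = 3/7.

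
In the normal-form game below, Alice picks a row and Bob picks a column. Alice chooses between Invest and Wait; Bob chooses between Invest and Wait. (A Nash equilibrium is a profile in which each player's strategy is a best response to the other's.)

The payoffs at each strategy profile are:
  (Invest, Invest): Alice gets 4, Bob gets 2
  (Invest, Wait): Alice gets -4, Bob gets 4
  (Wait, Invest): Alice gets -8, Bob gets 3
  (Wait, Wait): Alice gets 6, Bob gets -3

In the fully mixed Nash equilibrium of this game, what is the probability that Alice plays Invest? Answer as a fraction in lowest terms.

3/4

Let r be the probability that Alice plays Invest. In a completely mixed equilibrium, Bob must be indifferent between Invest and Wait.
Bob's expected payoff from Invest is 2r + 3(1−r); from Wait it is 4r − 3(1−r).
Setting these equal: −r + 3 = 7r − 3, so r = 3/4.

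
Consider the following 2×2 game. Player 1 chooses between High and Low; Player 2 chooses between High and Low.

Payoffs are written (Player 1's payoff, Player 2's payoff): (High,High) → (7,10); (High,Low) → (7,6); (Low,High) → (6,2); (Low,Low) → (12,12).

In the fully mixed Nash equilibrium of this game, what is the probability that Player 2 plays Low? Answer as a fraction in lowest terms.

Let q be the probability that Player 2 plays High. In a completely mixed equilibrium, Player 1 must be indifferent between High and Low.
Player 1's expected payoff from High is 7q + 7(1−q); from Low it is 6q + 12(1−q).
Setting these equal: 7 = −6q + 12, so q = 5/6.
Therefore Player 2 plays Low with probability 1 − 5/6 = 1/6.

1/6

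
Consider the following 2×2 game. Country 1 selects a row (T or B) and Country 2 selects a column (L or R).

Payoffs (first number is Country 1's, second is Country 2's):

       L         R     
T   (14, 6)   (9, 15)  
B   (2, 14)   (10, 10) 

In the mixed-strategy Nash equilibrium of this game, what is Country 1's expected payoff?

First find q, the probability Country 2 plays L, from Country 1's indifference between T and B: 14q + 9(1−q) = 2q + 10(1−q), giving q = 1/13.
Since Country 1 is indifferent in equilibrium, Country 1's expected payoff equals the payoff from either row against (1/13, 12/13). Using T: 14(1/13) + 9(12/13) = 122/13.

122/13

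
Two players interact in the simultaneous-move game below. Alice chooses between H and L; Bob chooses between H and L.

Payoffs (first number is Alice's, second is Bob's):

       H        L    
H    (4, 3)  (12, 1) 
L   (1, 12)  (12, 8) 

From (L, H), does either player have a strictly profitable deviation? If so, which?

Alice

Alice at (L, H) earns 1; deviating to H yields 4 — a strict improvement.
Bob earns 12; deviating to L yields 8 — not better.
Only Alice has a strictly profitable deviation.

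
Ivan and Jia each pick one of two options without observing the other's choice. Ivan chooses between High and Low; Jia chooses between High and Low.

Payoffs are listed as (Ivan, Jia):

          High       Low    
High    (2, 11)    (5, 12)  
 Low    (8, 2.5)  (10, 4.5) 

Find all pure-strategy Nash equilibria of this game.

(Low, Low)

(High, High): Ivan prefers Low (8 > 2); Jia prefers Low (12 > 11) — not an equilibrium.
(High, Low): Ivan prefers Low (10 > 5) — not an equilibrium.
(Low, High): Jia prefers Low (4.5 > 2.5) — not an equilibrium.
(Low, Low): Ivan gets 10 ≥ 5 from High, and Jia gets 4.5 ≥ 2.5 from High — Nash equilibrium.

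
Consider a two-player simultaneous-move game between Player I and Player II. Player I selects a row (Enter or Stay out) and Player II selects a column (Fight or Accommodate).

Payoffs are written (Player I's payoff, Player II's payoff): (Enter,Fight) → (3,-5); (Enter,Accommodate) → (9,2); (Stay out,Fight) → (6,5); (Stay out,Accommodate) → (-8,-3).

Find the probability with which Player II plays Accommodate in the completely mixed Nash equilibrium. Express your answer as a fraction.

3/20

Let q be the probability that Player II plays Fight. In a completely mixed equilibrium, Player I must be indifferent between Enter and Stay out.
Player I's expected payoff from Enter is 3q + 9(1−q); from Stay out it is 6q − 8(1−q).
Setting these equal: −6q + 9 = 14q − 8, so q = 17/20.
Therefore Player II plays Accommodate with probability 1 − 17/20 = 3/20.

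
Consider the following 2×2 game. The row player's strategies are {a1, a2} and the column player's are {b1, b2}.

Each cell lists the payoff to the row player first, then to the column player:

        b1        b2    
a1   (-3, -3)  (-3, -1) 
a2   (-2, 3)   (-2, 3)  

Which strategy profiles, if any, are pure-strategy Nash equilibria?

(a2, b1) and (a2, b2)

(a1, b1): the row player prefers a2 (-2 > -3); the column player prefers b2 (-1 > -3) — not an equilibrium.
(a1, b2): the row player prefers a2 (-2 > -3) — not an equilibrium.
(a2, b1): the row player gets -2 ≥ -3 from a1, and the column player gets 3 ≥ 3 from b2 — Nash equilibrium.
(a2, b2): the row player gets -2 ≥ -3 from a1, and the column player gets 3 ≥ 3 from b1 — Nash equilibrium.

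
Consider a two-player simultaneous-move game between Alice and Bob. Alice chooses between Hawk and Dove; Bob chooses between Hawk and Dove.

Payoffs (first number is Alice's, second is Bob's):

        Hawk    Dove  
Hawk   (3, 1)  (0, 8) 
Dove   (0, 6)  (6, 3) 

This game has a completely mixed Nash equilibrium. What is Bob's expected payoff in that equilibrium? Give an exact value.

First find x, the probability Alice plays Hawk, from Bob's indifference between Hawk and Dove: x + 6(1−x) = 8x + 3(1−x), giving x = 3/10.
Since Bob is indifferent in equilibrium, Bob's expected payoff equals the payoff from either column against (3/10, 7/10). Using Hawk: (3/10) + 6(7/10) = 9/2.

9/2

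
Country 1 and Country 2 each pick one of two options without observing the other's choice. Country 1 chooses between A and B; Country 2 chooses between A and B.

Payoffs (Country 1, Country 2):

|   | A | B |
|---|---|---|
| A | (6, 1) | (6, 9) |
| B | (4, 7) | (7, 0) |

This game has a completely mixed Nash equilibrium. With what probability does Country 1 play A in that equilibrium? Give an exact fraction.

Let p be the probability that Country 1 plays A. In a completely mixed equilibrium, Country 2 must be indifferent between A and B.
Country 2's expected payoff from A is p + 7(1−p); from B it is 9p.
Setting these equal: −6p + 7 = 9p, so p = 7/15.

7/15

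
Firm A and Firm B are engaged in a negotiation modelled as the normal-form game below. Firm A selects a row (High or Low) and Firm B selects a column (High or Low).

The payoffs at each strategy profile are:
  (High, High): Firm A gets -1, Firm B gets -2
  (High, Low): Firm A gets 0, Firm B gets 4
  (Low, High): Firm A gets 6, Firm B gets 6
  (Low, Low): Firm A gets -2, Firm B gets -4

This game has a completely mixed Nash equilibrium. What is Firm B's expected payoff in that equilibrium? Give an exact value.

1

First find x, the probability Firm A plays High, from Firm B's indifference between High and Low: −2x + 6(1−x) = 4x − 4(1−x), giving x = 5/8.
Since Firm B is indifferent in equilibrium, Firm B's expected payoff equals the payoff from either column against (5/8, 3/8). Using High: −2(5/8) + 6(3/8) = 1.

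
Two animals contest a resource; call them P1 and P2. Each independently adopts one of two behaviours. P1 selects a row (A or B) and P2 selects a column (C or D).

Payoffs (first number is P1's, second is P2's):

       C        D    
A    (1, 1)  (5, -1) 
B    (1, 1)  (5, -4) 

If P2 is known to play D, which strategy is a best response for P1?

either — both A and B are best responses

Against D, P1 earns 5 from A and 5 from B.
So either strategy is a best response.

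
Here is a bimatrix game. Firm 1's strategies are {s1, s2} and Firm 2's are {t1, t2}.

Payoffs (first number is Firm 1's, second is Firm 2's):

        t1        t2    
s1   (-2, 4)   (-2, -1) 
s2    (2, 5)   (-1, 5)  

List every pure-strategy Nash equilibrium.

(s1, t1): Firm 1 prefers s2 (2 > -2) — not an equilibrium.
(s1, t2): Firm 1 prefers s2 (-1 > -2); Firm 2 prefers t1 (4 > -1) — not an equilibrium.
(s2, t1): Firm 1 gets 2 ≥ -2 from s1, and Firm 2 gets 5 ≥ 5 from t2 — Nash equilibrium.
(s2, t2): Firm 1 gets -1 ≥ -2 from s1, and Firm 2 gets 5 ≥ 5 from t1 — Nash equilibrium.

(s2, t1) and (s2, t2)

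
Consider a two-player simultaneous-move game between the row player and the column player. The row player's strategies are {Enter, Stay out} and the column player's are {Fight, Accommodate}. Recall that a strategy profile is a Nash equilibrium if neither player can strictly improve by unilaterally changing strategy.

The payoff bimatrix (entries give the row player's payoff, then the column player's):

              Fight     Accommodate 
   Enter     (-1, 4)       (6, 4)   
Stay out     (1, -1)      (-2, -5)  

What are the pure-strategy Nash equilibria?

(Enter, Fight): the row player prefers Stay out (1 > -1) — not an equilibrium.
(Enter, Accommodate): the row player gets 6 ≥ -2 from Stay out, and the column player gets 4 ≥ 4 from Fight — Nash equilibrium.
(Stay out, Fight): the row player gets 1 ≥ -1 from Enter, and the column player gets -1 ≥ -5 from Accommodate — Nash equilibrium.
(Stay out, Accommodate): the row player prefers Enter (6 > -2); the column player prefers Fight (-1 > -5) — not an equilibrium.

(Enter, Accommodate) and (Stay out, Fight)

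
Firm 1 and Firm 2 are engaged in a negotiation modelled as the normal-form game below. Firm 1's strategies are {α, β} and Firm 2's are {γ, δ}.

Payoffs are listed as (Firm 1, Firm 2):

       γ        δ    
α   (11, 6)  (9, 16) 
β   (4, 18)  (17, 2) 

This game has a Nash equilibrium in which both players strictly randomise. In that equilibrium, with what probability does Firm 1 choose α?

Let r be the probability that Firm 1 plays α. In a completely mixed equilibrium, Firm 2 must be indifferent between γ and δ.
Firm 2's expected payoff from γ is 6r + 18(1−r); from δ it is 16r + 2(1−r).
Setting these equal: −12r + 18 = 14r + 2, so r = 8/13.

8/13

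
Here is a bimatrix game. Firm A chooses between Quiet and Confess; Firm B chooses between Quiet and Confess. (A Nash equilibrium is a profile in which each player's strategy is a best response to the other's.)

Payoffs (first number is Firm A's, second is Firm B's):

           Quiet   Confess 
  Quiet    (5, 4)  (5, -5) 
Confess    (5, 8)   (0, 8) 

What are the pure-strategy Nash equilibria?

(Quiet, Quiet) and (Confess, Quiet)

(Quiet, Quiet): Firm A gets 5 ≥ 5 from Confess, and Firm B gets 4 ≥ -5 from Confess — Nash equilibrium.
(Quiet, Confess): Firm B prefers Quiet (4 > -5) — not an equilibrium.
(Confess, Quiet): Firm A gets 5 ≥ 5 from Quiet, and Firm B gets 8 ≥ 8 from Confess — Nash equilibrium.
(Confess, Confess): Firm A prefers Quiet (5 > 0) — not an equilibrium.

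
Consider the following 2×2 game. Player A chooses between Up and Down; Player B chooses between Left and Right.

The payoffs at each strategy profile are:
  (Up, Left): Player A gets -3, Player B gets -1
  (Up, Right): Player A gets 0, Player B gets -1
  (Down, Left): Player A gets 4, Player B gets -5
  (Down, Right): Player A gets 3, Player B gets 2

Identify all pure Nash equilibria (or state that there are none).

(Down, Right)

(Up, Left): Player A prefers Down (4 > -3) — not an equilibrium.
(Up, Right): Player A prefers Down (3 > 0) — not an equilibrium.
(Down, Left): Player B prefers Right (2 > -5) — not an equilibrium.
(Down, Right): Player A gets 3 ≥ 0 from Up, and Player B gets 2 ≥ -5 from Left — Nash equilibrium.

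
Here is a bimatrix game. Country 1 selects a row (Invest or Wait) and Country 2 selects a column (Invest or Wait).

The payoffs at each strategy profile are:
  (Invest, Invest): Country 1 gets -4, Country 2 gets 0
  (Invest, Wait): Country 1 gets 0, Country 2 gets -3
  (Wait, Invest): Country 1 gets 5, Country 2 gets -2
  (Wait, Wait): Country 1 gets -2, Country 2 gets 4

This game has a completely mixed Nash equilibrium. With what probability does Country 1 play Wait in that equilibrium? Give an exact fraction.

1/3

Let r be the probability that Country 1 plays Invest. In a completely mixed equilibrium, Country 2 must be indifferent between Invest and Wait.
Country 2's expected payoff from Invest is −2(1−r); from Wait it is −3r + 4(1−r).
Setting these equal: 2r − 2 = −7r + 4, so r = 2/3.
Therefore Country 1 plays Wait with probability 1 − 2/3 = 1/3.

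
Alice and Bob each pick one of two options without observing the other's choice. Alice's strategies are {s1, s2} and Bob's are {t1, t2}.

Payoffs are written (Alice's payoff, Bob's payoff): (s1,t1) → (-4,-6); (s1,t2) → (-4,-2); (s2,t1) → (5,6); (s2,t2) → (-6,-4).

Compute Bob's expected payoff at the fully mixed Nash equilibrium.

-18/7

First find x, the probability Alice plays s1, from Bob's indifference between t1 and t2: −6x + 6(1−x) = −2x − 4(1−x), giving x = 5/7.
Since Bob is indifferent in equilibrium, Bob's expected payoff equals the payoff from either column against (5/7, 2/7). Using t1: −6(5/7) + 6(2/7) = -18/7.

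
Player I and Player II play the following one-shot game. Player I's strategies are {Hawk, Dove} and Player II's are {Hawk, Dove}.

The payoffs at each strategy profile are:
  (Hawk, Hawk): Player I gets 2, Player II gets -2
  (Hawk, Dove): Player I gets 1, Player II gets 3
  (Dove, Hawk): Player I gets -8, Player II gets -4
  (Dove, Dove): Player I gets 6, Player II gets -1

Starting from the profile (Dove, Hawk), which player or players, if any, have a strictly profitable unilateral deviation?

Both

Player I at (Dove, Hawk) earns -8; deviating to Hawk yields 2 — a strict improvement.
Player II earns -4; deviating to Dove yields -1 — a strict improvement.
Both Player I and Player II have strictly profitable deviations.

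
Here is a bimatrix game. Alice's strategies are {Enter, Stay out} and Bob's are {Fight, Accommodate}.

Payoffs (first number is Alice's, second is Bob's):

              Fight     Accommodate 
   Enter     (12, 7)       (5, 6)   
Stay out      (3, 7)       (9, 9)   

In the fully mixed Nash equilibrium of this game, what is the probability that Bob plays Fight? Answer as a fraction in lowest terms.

Let c be the probability that Bob plays Fight. In a completely mixed equilibrium, Alice must be indifferent between Enter and Stay out.
Alice's expected payoff from Enter is 12c + 5(1−c); from Stay out it is 3c + 9(1−c).
Setting these equal: 7c + 5 = −6c + 9, so c = 4/13.

4/13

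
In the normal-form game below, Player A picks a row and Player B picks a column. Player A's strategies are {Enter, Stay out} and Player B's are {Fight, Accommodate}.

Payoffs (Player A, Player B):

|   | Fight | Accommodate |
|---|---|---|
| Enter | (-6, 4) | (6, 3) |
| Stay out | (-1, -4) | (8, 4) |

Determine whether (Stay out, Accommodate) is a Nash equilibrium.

At (Stay out, Accommodate), Player A earns 8; switching to Enter would give 6, so Player A has no profitable deviation.
Player B earns 4; switching to Fight would give -4, so Player B has no profitable deviation.
Neither player can gain by a unilateral deviation, so this profile is a Nash equilibrium.

Yes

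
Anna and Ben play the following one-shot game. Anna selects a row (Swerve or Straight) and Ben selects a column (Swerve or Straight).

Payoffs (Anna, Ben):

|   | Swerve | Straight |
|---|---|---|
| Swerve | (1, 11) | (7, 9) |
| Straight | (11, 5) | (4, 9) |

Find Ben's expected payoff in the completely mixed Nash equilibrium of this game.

9

First find p, the probability Anna plays Swerve, from Ben's indifference between Swerve and Straight: 11p + 5(1−p) = 9p + 9(1−p), giving p = 2/3.
Since Ben is indifferent in equilibrium, Ben's expected payoff equals the payoff from either column against (2/3, 1/3). Using Swerve: 11(2/3) + 5(1/3) = 9.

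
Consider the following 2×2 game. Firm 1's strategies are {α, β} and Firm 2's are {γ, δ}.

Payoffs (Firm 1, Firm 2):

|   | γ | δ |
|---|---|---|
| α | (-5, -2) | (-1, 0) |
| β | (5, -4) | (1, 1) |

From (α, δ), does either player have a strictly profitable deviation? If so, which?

Firm 1 at (α, δ) earns -1; deviating to β yields 1 — a strict improvement.
Firm 2 earns 0; deviating to γ yields -2 — not better.
Only Firm 1 has a strictly profitable deviation.

Firm 1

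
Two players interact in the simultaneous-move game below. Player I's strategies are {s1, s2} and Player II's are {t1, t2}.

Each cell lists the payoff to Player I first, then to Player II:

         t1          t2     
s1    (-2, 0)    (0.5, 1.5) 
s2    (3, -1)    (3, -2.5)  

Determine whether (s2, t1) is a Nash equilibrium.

Yes

At (s2, t1), Player I earns 3; switching to s1 would give -2, so Player I has no profitable deviation.
Player II earns -1; switching to t2 would give -2.5, so Player II has no profitable deviation.
Neither player can gain by a unilateral deviation, so this profile is a Nash equilibrium.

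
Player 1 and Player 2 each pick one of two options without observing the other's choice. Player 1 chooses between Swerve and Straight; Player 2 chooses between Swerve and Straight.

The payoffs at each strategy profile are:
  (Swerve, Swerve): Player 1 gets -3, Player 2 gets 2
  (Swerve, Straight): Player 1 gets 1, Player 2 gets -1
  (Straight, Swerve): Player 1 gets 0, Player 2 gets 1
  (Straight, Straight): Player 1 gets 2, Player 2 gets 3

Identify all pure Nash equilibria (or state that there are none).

(Straight, Straight)

(Swerve, Swerve): Player 1 prefers Straight (0 > -3) — not an equilibrium.
(Swerve, Straight): Player 1 prefers Straight (2 > 1); Player 2 prefers Swerve (2 > -1) — not an equilibrium.
(Straight, Swerve): Player 2 prefers Straight (3 > 1) — not an equilibrium.
(Straight, Straight): Player 1 gets 2 ≥ 1 from Swerve, and Player 2 gets 3 ≥ 1 from Swerve — Nash equilibrium.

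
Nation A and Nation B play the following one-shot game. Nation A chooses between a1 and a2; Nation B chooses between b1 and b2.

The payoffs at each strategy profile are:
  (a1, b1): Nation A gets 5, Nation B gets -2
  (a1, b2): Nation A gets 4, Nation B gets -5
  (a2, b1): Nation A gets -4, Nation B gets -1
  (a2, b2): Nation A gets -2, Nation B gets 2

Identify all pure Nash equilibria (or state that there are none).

(a1, b1)

(a1, b1): Nation A gets 5 ≥ -4 from a2, and Nation B gets -2 ≥ -5 from b2 — Nash equilibrium.
(a1, b2): Nation B prefers b1 (-2 > -5) — not an equilibrium.
(a2, b1): Nation A prefers a1 (5 > -4); Nation B prefers b2 (2 > -1) — not an equilibrium.
(a2, b2): Nation A prefers a1 (4 > -2) — not an equilibrium.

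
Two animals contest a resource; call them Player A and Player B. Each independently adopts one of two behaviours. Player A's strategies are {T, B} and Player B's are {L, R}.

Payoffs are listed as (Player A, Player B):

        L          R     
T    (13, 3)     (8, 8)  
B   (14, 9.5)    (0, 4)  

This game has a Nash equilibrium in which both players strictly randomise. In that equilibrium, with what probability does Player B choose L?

8/9

Let c be the probability that Player B plays L. In a completely mixed equilibrium, Player A must be indifferent between T and B.
Player A's expected payoff from T is 13c + 8(1−c); from B it is 14c.
Setting these equal: 5c + 8 = 14c, so c = 8/9.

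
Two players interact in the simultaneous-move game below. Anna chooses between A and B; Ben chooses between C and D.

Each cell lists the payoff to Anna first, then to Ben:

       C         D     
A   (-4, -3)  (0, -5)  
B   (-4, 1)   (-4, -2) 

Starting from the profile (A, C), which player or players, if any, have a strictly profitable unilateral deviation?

Neither

Anna at (A, C) earns -4; deviating to B yields -4 — not better.
Ben earns -3; deviating to D yields -5 — not better.
Neither player can strictly improve; the profile is a Nash equilibrium.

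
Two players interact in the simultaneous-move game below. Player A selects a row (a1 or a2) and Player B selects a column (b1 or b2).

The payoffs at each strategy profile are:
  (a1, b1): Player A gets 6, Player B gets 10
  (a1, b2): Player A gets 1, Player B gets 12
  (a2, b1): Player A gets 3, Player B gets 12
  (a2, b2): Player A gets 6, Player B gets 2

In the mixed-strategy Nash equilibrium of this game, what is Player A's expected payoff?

33/8

First find q, the probability Player B plays b1, from Player A's indifference between a1 and a2: 6q + (1−q) = 3q + 6(1−q), giving q = 5/8.
Since Player A is indifferent in equilibrium, Player A's expected payoff equals the payoff from either row against (5/8, 3/8). Using a1: 6(5/8) + (3/8) = 33/8.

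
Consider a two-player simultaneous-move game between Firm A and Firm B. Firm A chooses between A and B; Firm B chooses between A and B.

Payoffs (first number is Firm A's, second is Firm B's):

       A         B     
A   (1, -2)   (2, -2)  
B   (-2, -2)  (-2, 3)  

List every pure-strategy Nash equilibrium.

(A, A): Firm A gets 1 ≥ -2 from B, and Firm B gets -2 ≥ -2 from B — Nash equilibrium.
(A, B): Firm A gets 2 ≥ -2 from B, and Firm B gets -2 ≥ -2 from A — Nash equilibrium.
(B, A): Firm A prefers A (1 > -2); Firm B prefers B (3 > -2) — not an equilibrium.
(B, B): Firm A prefers A (2 > -2) — not an equilibrium.

(A, A) and (A, B)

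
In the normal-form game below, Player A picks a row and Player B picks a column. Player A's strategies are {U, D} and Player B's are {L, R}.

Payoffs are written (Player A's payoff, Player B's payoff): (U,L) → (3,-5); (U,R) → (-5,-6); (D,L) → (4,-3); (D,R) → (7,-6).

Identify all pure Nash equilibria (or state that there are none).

(D, L)

(U, L): Player A prefers D (4 > 3) — not an equilibrium.
(U, R): Player A prefers D (7 > -5); Player B prefers L (-5 > -6) — not an equilibrium.
(D, L): Player A gets 4 ≥ 3 from U, and Player B gets -3 ≥ -6 from R — Nash equilibrium.
(D, R): Player B prefers L (-3 > -6) — not an equilibrium.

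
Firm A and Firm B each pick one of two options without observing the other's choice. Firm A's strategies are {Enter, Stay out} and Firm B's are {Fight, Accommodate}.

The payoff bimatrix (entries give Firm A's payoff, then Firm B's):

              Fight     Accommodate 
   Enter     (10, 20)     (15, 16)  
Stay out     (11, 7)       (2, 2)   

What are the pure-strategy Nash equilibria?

(Enter, Fight): Firm A prefers Stay out (11 > 10) — not an equilibrium.
(Enter, Accommodate): Firm B prefers Fight (20 > 16) — not an equilibrium.
(Stay out, Fight): Firm A gets 11 ≥ 10 from Enter, and Firm B gets 7 ≥ 2 from Accommodate — Nash equilibrium.
(Stay out, Accommodate): Firm A prefers Enter (15 > 2); Firm B prefers Fight (7 > 2) — not an equilibrium.

(Stay out, Fight)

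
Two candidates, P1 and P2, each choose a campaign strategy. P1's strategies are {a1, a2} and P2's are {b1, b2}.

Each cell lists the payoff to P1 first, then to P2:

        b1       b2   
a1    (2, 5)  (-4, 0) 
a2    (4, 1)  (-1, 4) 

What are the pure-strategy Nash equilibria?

(a1, b1): P1 prefers a2 (4 > 2) — not an equilibrium.
(a1, b2): P1 prefers a2 (-1 > -4); P2 prefers b1 (5 > 0) — not an equilibrium.
(a2, b1): P2 prefers b2 (4 > 1) — not an equilibrium.
(a2, b2): P1 gets -1 ≥ -4 from a1, and P2 gets 4 ≥ 1 from b1 — Nash equilibrium.

(a2, b2)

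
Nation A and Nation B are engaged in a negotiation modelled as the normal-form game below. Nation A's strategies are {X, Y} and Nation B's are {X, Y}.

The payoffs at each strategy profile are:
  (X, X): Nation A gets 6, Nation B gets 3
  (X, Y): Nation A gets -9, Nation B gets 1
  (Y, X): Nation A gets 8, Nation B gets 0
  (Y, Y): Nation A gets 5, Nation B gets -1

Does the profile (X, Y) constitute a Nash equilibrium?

No

At (X, Y), Nation A earns -9; switching to Y would give 5, so Nation A would deviate.
Nation B earns 1; switching to X would give 3, so Nation B would deviate.
Since at least one player can profitably deviate, this is not a Nash equilibrium.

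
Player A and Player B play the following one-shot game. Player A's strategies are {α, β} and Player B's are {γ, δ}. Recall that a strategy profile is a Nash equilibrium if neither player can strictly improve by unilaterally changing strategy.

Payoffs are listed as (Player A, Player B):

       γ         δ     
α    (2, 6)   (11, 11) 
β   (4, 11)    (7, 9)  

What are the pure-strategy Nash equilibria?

(α, γ): Player A prefers β (4 > 2); Player B prefers δ (11 > 6) — not an equilibrium.
(α, δ): Player A gets 11 ≥ 7 from β, and Player B gets 11 ≥ 6 from γ — Nash equilibrium.
(β, γ): Player A gets 4 ≥ 2 from α, and Player B gets 11 ≥ 9 from δ — Nash equilibrium.
(β, δ): Player A prefers α (11 > 7); Player B prefers γ (11 > 9) — not an equilibrium.

(α, δ) and (β, γ)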